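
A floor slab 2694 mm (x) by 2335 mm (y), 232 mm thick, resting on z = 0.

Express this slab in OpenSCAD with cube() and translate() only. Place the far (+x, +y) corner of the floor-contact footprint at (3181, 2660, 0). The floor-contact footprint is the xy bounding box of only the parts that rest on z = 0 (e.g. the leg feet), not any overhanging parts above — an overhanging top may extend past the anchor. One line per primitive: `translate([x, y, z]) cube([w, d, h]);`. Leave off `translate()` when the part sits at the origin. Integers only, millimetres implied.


translate([487, 325, 0]) cube([2694, 2335, 232]);


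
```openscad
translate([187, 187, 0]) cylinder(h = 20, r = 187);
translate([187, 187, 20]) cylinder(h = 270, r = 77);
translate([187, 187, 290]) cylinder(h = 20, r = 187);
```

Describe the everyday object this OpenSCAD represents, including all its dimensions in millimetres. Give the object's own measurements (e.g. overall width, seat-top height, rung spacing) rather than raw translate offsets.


A spool: two coaxial disc flanges of radius 187 mm and thickness 20 mm, joined by a core cylinder of radius 77 mm and height 270 mm. The lower flange rests on z = 0 and the three cylinders share a vertical axis.


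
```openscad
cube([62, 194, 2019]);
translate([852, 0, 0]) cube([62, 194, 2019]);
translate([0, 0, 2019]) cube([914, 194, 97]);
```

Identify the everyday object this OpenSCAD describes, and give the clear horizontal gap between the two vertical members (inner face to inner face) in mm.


A door frame. The clear opening width is 790 mm.

Two 2019 mm tall posts with a header on top — a door frame. The left jamb is 62 mm wide at x = 0; the right jamb starts at x = 852. The clear opening is 852 − 62 = 790 mm.


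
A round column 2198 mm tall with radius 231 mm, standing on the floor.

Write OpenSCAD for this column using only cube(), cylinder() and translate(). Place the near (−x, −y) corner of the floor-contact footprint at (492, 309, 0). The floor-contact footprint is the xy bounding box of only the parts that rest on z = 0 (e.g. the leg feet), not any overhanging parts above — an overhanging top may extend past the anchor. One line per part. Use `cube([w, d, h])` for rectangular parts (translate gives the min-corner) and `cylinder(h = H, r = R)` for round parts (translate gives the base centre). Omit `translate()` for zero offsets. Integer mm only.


translate([723, 540, 0]) cylinder(h = 2198, r = 231);


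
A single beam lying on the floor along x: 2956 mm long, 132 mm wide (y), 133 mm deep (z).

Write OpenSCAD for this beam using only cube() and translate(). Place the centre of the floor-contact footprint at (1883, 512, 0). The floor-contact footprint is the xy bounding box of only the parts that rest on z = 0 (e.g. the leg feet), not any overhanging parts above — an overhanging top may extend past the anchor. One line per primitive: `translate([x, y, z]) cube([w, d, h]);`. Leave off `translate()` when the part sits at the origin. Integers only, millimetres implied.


translate([405, 446, 0]) cube([2956, 132, 133]);


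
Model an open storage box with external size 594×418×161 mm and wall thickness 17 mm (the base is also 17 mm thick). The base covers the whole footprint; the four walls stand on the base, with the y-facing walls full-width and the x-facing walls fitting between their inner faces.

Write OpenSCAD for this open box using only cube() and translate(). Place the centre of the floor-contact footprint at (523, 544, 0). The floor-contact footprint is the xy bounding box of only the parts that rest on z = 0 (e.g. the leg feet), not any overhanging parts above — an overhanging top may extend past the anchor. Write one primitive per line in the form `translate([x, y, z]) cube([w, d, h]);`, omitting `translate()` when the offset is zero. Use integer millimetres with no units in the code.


translate([226, 335, 0]) cube([594, 418, 17]);
translate([226, 335, 17]) cube([594, 17, 144]);
translate([226, 736, 17]) cube([594, 17, 144]);
translate([226, 352, 17]) cube([17, 384, 144]);
translate([803, 352, 17]) cube([17, 384, 144]);


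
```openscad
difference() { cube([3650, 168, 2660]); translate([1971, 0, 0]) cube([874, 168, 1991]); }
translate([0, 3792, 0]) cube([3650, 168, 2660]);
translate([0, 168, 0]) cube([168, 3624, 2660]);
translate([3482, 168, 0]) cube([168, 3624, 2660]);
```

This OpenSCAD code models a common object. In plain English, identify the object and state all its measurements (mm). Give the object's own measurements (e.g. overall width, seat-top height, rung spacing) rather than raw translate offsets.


A single room: four walls, each 2660 mm tall and 168 mm thick, enclosing an outside footprint 3650×3960 mm (x × y), no floor or roof. The front and back walls (−y and +y sides) run the full x-width; the side walls fit between their inner faces. A door opening 874 mm wide and 1991 mm tall is cut through the front wall from the floor up, its −x edge 1971 mm from the wall's −x end.


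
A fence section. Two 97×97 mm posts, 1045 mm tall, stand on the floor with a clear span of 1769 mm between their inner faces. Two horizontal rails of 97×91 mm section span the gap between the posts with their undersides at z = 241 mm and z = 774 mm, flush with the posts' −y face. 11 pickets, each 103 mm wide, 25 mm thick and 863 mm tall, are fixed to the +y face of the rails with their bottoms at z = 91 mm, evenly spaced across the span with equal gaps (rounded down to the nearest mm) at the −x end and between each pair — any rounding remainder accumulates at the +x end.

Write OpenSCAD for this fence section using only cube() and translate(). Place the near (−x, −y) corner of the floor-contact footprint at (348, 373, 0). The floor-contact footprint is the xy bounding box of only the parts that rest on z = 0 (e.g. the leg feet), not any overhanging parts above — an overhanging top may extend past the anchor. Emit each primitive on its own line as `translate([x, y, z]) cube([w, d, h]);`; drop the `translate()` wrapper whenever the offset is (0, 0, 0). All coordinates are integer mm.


translate([348, 373, 0]) cube([97, 97, 1045]);
translate([2214, 373, 0]) cube([97, 97, 1045]);
translate([445, 373, 241]) cube([1769, 97, 91]);
translate([445, 373, 774]) cube([1769, 97, 91]);
translate([498, 470, 91]) cube([103, 25, 863]);
translate([654, 470, 91]) cube([103, 25, 863]);
translate([810, 470, 91]) cube([103, 25, 863]);
translate([966, 470, 91]) cube([103, 25, 863]);
translate([1122, 470, 91]) cube([103, 25, 863]);
translate([1278, 470, 91]) cube([103, 25, 863]);
translate([1434, 470, 91]) cube([103, 25, 863]);
translate([1590, 470, 91]) cube([103, 25, 863]);
translate([1746, 470, 91]) cube([103, 25, 863]);
translate([1902, 470, 91]) cube([103, 25, 863]);
translate([2058, 470, 91]) cube([103, 25, 863]);


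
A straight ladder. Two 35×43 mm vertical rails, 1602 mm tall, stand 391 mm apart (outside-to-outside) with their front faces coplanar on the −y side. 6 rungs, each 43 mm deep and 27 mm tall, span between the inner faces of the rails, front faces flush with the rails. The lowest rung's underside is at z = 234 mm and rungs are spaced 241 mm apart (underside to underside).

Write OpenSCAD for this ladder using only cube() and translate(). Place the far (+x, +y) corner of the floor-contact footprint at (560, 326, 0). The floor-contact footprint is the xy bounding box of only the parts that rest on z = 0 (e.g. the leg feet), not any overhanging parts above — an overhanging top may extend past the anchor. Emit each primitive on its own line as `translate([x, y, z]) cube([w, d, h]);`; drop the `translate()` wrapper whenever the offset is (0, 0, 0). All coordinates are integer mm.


translate([169, 283, 0]) cube([35, 43, 1602]);
translate([525, 283, 0]) cube([35, 43, 1602]);
translate([204, 283, 234]) cube([321, 43, 27]);
translate([204, 283, 475]) cube([321, 43, 27]);
translate([204, 283, 716]) cube([321, 43, 27]);
translate([204, 283, 957]) cube([321, 43, 27]);
translate([204, 283, 1198]) cube([321, 43, 27]);
translate([204, 283, 1439]) cube([321, 43, 27]);


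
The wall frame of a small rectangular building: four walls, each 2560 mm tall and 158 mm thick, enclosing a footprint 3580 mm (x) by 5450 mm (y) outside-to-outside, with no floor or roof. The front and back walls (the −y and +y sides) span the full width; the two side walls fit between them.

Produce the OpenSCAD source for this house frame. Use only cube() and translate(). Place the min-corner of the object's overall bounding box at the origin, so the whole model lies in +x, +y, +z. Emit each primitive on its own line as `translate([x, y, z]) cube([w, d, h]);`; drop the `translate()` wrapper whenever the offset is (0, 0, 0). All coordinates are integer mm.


cube([3580, 158, 2560]);
translate([0, 5292, 0]) cube([3580, 158, 2560]);
translate([0, 158, 0]) cube([158, 5134, 2560]);
translate([3422, 158, 0]) cube([158, 5134, 2560]);


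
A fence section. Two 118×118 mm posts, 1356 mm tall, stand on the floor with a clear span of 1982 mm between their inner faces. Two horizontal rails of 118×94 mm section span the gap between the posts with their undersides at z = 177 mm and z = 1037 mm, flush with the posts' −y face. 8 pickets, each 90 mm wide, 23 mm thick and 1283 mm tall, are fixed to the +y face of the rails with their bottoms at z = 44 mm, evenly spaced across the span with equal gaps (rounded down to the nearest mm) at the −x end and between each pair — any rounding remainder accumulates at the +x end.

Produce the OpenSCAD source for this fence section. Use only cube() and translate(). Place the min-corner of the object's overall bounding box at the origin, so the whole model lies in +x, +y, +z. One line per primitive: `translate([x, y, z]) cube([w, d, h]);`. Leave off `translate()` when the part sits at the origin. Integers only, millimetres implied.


cube([118, 118, 1356]);
translate([2100, 0, 0]) cube([118, 118, 1356]);
translate([118, 0, 177]) cube([1982, 118, 94]);
translate([118, 0, 1037]) cube([1982, 118, 94]);
translate([258, 118, 44]) cube([90, 23, 1283]);
translate([488, 118, 44]) cube([90, 23, 1283]);
translate([718, 118, 44]) cube([90, 23, 1283]);
translate([948, 118, 44]) cube([90, 23, 1283]);
translate([1178, 118, 44]) cube([90, 23, 1283]);
translate([1408, 118, 44]) cube([90, 23, 1283]);
translate([1638, 118, 44]) cube([90, 23, 1283]);
translate([1868, 118, 44]) cube([90, 23, 1283]);


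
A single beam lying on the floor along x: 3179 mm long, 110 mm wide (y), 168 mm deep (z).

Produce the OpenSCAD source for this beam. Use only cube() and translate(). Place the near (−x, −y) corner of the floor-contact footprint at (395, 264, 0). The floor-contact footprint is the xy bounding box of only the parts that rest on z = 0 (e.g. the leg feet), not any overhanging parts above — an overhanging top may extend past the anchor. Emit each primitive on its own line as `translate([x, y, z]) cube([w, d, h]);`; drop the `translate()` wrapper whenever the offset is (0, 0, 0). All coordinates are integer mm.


translate([395, 264, 0]) cube([3179, 110, 168]);


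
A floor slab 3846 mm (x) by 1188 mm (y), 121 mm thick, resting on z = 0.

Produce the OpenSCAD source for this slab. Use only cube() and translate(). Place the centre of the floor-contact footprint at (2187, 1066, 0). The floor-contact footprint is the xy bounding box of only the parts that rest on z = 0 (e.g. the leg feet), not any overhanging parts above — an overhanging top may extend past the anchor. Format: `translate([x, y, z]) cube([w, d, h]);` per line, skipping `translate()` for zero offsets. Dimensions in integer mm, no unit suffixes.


translate([264, 472, 0]) cube([3846, 1188, 121]);


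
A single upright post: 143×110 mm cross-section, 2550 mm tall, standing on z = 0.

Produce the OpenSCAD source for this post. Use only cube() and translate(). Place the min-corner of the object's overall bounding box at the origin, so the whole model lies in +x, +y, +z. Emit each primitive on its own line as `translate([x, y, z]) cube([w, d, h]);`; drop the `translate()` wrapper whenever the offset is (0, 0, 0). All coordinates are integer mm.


cube([143, 110, 2550]);


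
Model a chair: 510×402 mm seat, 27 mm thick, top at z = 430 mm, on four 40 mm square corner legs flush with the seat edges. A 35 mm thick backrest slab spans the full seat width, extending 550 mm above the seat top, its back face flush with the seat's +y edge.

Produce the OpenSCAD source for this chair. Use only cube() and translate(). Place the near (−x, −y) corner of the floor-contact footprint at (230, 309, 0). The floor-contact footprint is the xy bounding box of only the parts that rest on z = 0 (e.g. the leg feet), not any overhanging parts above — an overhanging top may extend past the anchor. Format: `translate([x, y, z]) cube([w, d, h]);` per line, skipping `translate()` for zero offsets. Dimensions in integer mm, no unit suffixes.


// leg_h = 430 - 27 = 403
translate([230, 309, 403]) cube([510, 402, 27]);
translate([230, 309, 0]) cube([40, 40, 403]);
translate([700, 309, 0]) cube([40, 40, 403]);
translate([230, 671, 0]) cube([40, 40, 403]);
translate([700, 671, 0]) cube([40, 40, 403]);
translate([230, 676, 430]) cube([510, 35, 550]);


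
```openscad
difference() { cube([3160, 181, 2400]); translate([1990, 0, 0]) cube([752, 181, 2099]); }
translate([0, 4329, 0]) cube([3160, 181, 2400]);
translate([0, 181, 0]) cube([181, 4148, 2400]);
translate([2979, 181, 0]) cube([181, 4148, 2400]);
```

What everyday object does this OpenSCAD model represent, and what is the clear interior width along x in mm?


A single room. The interior width is 2798 mm.

Four walls enclosing a rectangle with a door in the front wall — a room. Outside width 3160 minus two 181 mm walls gives 2798 mm.


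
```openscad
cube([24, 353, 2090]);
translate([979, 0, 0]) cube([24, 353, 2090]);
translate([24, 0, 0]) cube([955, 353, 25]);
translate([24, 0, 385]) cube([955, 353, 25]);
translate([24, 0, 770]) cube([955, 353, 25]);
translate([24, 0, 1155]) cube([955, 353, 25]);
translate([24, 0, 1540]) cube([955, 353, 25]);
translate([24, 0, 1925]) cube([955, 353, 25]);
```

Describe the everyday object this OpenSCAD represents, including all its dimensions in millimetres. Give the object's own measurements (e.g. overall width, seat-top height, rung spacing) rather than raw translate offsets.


An open bookshelf. Two side panels, each 24 mm thick, 353 mm deep and 2090 mm tall, stand 1003 mm apart (outside-to-outside). Between them sit 6 shelves, each 25 mm thick and 353 mm deep, spanning the full gap between the sides. The bottom shelf rests on the floor (its underside at z = 0) and the clear gap between one shelf's top and the next shelf's underside is 360 mm.


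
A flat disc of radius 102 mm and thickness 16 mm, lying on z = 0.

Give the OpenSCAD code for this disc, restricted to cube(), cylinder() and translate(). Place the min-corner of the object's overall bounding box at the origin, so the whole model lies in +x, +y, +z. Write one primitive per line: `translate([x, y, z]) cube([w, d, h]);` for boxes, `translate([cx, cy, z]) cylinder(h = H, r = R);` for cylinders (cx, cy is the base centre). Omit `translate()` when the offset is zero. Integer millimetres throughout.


translate([102, 102, 0]) cylinder(h = 16, r = 102);


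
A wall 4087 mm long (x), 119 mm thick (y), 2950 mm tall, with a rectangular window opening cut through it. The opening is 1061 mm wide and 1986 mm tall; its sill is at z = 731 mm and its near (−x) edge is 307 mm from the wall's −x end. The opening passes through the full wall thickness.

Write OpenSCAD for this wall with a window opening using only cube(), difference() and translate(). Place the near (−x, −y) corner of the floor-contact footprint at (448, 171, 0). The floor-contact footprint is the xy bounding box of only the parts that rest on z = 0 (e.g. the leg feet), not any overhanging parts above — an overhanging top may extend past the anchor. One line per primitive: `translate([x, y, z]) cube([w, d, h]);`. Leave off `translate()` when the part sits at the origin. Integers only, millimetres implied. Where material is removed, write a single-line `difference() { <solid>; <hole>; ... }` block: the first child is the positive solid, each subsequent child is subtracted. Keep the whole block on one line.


difference() { translate([448, 171, 0]) cube([4087, 119, 2950]); translate([755, 171, 731]) cube([1061, 119, 1986]); }


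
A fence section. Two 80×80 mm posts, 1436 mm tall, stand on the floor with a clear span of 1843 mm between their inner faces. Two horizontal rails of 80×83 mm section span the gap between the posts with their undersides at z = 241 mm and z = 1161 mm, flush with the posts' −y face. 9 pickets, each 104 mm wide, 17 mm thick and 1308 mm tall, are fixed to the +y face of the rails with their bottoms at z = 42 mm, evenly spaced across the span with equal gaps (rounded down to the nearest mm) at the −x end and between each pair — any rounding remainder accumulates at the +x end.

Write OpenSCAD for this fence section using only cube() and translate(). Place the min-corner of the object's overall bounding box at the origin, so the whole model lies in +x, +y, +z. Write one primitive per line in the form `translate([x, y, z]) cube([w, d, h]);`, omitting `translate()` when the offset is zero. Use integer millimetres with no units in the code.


cube([80, 80, 1436]);
translate([1923, 0, 0]) cube([80, 80, 1436]);
translate([80, 0, 241]) cube([1843, 80, 83]);
translate([80, 0, 1161]) cube([1843, 80, 83]);
translate([170, 80, 42]) cube([104, 17, 1308]);
translate([364, 80, 42]) cube([104, 17, 1308]);
translate([558, 80, 42]) cube([104, 17, 1308]);
translate([752, 80, 42]) cube([104, 17, 1308]);
translate([946, 80, 42]) cube([104, 17, 1308]);
translate([1140, 80, 42]) cube([104, 17, 1308]);
translate([1334, 80, 42]) cube([104, 17, 1308]);
translate([1528, 80, 42]) cube([104, 17, 1308]);
translate([1722, 80, 42]) cube([104, 17, 1308]);


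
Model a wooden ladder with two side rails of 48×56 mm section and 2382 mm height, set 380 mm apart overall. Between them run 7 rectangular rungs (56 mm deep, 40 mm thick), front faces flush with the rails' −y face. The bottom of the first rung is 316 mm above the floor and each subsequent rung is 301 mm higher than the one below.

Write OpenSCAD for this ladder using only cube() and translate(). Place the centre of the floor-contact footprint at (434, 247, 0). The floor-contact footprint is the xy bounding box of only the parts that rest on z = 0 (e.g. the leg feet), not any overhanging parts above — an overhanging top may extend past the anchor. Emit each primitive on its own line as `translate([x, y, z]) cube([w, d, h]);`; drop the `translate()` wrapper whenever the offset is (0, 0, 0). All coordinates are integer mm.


translate([244, 219, 0]) cube([48, 56, 2382]);
translate([576, 219, 0]) cube([48, 56, 2382]);
translate([292, 219, 316]) cube([284, 56, 40]);
translate([292, 219, 617]) cube([284, 56, 40]);
translate([292, 219, 918]) cube([284, 56, 40]);
translate([292, 219, 1219]) cube([284, 56, 40]);
translate([292, 219, 1520]) cube([284, 56, 40]);
translate([292, 219, 1821]) cube([284, 56, 40]);
translate([292, 219, 2122]) cube([284, 56, 40]);


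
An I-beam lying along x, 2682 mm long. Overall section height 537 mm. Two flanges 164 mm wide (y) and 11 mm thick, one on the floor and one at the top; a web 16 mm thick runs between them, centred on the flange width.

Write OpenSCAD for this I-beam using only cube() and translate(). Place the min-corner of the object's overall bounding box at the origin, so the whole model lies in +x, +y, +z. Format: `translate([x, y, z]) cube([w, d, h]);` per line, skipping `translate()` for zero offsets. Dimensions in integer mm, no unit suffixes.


cube([2682, 164, 11]);
translate([0, 74, 11]) cube([2682, 16, 515]);
translate([0, 0, 526]) cube([2682, 164, 11]);


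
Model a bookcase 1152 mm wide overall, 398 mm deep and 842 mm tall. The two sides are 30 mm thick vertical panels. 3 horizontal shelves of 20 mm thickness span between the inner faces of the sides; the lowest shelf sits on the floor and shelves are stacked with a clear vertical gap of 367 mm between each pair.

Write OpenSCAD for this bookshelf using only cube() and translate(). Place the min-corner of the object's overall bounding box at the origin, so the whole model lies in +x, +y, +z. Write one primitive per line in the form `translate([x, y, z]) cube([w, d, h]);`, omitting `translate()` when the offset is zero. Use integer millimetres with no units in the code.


cube([30, 398, 842]);
translate([1122, 0, 0]) cube([30, 398, 842]);
translate([30, 0, 0]) cube([1092, 398, 20]);
translate([30, 0, 387]) cube([1092, 398, 20]);
translate([30, 0, 774]) cube([1092, 398, 20]);


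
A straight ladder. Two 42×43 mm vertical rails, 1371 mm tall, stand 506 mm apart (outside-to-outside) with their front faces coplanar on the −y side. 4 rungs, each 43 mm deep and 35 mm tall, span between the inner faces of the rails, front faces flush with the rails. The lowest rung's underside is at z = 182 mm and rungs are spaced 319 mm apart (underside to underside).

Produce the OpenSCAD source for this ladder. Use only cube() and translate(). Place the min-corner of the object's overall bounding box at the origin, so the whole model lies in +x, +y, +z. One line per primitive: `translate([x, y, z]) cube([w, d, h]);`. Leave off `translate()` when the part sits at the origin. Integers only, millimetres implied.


cube([42, 43, 1371]);
translate([464, 0, 0]) cube([42, 43, 1371]);
translate([42, 0, 182]) cube([422, 43, 35]);
translate([42, 0, 501]) cube([422, 43, 35]);
translate([42, 0, 820]) cube([422, 43, 35]);
translate([42, 0, 1139]) cube([422, 43, 35]);


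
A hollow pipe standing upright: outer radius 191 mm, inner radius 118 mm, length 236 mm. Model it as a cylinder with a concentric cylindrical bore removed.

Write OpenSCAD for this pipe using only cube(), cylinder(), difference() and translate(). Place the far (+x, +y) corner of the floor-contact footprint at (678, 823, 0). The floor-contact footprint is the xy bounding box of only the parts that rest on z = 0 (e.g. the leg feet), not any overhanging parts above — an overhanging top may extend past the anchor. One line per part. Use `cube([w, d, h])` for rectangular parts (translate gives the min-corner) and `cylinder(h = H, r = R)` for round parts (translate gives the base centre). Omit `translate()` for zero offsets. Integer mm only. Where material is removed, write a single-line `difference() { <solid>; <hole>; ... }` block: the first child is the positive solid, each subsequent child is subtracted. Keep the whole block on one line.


difference() { translate([487, 632, 0]) cylinder(h = 236, r = 191); translate([487, 632, 0]) cylinder(h = 236, r = 118); }


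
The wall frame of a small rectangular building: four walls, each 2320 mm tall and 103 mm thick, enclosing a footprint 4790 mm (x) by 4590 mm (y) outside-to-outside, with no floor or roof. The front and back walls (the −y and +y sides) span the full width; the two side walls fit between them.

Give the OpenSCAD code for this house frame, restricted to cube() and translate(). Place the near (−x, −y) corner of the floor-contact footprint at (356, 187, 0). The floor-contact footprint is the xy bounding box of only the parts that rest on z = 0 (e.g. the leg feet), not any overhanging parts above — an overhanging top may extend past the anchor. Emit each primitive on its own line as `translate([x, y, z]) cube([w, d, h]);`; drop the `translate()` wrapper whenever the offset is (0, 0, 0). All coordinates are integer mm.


translate([356, 187, 0]) cube([4790, 103, 2320]);
translate([356, 4674, 0]) cube([4790, 103, 2320]);
translate([356, 290, 0]) cube([103, 4384, 2320]);
translate([5043, 290, 0]) cube([103, 4384, 2320]);


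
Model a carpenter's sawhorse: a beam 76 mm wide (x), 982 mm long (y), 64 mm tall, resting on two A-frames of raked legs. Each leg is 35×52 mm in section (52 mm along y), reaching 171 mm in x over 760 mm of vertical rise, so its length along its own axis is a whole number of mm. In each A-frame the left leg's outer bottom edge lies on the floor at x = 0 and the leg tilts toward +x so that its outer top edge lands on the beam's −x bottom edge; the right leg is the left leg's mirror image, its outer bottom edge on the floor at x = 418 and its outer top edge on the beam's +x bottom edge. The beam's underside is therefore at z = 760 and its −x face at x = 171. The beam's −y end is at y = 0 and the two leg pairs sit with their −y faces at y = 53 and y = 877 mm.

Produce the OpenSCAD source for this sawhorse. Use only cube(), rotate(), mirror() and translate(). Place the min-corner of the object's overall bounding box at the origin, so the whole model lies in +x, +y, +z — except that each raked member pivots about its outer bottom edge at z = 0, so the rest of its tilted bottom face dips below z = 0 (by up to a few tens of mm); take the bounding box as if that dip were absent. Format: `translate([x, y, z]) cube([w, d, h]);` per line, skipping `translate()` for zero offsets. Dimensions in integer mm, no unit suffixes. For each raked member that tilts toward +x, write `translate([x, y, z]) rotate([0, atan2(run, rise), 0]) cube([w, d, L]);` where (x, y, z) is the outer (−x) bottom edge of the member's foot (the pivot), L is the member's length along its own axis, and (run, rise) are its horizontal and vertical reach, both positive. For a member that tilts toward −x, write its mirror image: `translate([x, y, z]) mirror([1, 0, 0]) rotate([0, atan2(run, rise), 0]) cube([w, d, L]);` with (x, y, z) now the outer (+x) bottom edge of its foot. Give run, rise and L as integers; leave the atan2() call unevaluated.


translate([171, 0, 760]) cube([76, 982, 64]);
translate([0, 53, 0]) rotate([0, atan2(171, 760), 0]) cube([35, 52, 779]);
translate([418, 53, 0]) mirror([1, 0, 0]) rotate([0, atan2(171, 760), 0]) cube([35, 52, 779]);
translate([0, 877, 0]) rotate([0, atan2(171, 760), 0]) cube([35, 52, 779]);
translate([418, 877, 0]) mirror([1, 0, 0]) rotate([0, atan2(171, 760), 0]) cube([35, 52, 779]);


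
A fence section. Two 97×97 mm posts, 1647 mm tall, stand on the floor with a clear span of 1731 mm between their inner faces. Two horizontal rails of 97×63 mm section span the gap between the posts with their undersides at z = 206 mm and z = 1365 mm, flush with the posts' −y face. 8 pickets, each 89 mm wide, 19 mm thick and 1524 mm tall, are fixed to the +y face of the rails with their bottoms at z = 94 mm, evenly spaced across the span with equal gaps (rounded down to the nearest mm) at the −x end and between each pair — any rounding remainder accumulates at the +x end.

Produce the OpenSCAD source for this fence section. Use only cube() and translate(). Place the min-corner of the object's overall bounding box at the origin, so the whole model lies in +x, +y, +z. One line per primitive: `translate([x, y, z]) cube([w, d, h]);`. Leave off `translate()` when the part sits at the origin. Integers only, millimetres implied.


cube([97, 97, 1647]);
translate([1828, 0, 0]) cube([97, 97, 1647]);
translate([97, 0, 206]) cube([1731, 97, 63]);
translate([97, 0, 1365]) cube([1731, 97, 63]);
translate([210, 97, 94]) cube([89, 19, 1524]);
translate([412, 97, 94]) cube([89, 19, 1524]);
translate([614, 97, 94]) cube([89, 19, 1524]);
translate([816, 97, 94]) cube([89, 19, 1524]);
translate([1018, 97, 94]) cube([89, 19, 1524]);
translate([1220, 97, 94]) cube([89, 19, 1524]);
translate([1422, 97, 94]) cube([89, 19, 1524]);
translate([1624, 97, 94]) cube([89, 19, 1524]);


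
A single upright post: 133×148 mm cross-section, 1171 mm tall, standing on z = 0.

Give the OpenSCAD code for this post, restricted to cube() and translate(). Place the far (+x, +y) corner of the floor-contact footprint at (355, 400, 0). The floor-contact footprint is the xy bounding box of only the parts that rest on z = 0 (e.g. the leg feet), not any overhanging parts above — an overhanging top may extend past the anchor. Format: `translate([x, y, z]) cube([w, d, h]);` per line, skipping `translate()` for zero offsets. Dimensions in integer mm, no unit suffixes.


translate([222, 252, 0]) cube([133, 148, 1171]);


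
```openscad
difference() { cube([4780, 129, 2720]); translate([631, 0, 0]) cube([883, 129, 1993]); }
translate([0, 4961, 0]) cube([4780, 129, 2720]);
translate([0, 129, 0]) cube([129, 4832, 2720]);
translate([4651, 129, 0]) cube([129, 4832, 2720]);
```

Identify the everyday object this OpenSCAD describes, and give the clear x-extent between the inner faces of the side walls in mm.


A single room. The interior width is 4522 mm.

Four walls enclosing a rectangle with a door in the front wall — a room. Outside width 4780 minus two 129 mm walls gives 4522 mm.


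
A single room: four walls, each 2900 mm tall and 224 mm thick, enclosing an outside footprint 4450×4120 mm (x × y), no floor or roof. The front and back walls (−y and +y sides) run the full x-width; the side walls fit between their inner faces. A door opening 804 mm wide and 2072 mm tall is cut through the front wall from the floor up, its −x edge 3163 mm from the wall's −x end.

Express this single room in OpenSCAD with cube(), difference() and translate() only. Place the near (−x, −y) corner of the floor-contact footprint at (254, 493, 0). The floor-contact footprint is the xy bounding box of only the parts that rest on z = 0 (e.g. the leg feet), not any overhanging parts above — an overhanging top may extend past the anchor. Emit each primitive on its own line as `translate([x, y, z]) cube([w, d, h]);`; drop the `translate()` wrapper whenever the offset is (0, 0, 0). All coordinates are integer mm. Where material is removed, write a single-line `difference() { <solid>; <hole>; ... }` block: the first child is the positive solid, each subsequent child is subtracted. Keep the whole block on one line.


difference() { translate([254, 493, 0]) cube([4450, 224, 2900]); translate([3417, 493, 0]) cube([804, 224, 2072]); }
translate([254, 4389, 0]) cube([4450, 224, 2900]);
translate([254, 717, 0]) cube([224, 3672, 2900]);
translate([4480, 717, 0]) cube([224, 3672, 2900]);


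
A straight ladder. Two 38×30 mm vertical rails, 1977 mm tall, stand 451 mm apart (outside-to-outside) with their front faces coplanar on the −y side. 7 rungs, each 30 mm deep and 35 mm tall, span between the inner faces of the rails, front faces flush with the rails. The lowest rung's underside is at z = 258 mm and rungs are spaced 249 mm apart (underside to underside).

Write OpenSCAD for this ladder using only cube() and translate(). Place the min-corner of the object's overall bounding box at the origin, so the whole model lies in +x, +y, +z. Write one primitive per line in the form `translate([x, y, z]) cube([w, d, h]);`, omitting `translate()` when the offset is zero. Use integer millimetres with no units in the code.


cube([38, 30, 1977]);
translate([413, 0, 0]) cube([38, 30, 1977]);
translate([38, 0, 258]) cube([375, 30, 35]);
translate([38, 0, 507]) cube([375, 30, 35]);
translate([38, 0, 756]) cube([375, 30, 35]);
translate([38, 0, 1005]) cube([375, 30, 35]);
translate([38, 0, 1254]) cube([375, 30, 35]);
translate([38, 0, 1503]) cube([375, 30, 35]);
translate([38, 0, 1752]) cube([375, 30, 35]);


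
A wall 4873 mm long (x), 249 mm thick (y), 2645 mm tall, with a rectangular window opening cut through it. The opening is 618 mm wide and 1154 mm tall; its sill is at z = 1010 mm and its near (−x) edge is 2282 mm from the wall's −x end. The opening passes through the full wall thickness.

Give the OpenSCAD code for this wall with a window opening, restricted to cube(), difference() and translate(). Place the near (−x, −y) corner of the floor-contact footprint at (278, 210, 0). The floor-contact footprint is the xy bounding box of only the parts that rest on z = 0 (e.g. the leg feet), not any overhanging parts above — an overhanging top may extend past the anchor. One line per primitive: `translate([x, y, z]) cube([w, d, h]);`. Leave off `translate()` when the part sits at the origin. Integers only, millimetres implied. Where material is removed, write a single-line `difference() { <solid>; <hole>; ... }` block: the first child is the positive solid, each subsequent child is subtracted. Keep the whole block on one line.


difference() { translate([278, 210, 0]) cube([4873, 249, 2645]); translate([2560, 210, 1010]) cube([618, 249, 1154]); }


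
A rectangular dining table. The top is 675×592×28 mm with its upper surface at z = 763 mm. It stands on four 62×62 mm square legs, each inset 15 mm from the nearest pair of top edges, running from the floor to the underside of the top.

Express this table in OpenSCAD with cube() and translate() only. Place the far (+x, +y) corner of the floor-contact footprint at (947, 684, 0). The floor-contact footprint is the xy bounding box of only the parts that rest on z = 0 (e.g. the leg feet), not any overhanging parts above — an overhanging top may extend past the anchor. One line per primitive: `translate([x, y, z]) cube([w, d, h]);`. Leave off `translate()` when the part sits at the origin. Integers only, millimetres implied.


translate([287, 107, 735]) cube([675, 592, 28]);
translate([302, 122, 0]) cube([62, 62, 735]);
translate([885, 122, 0]) cube([62, 62, 735]);
translate([302, 622, 0]) cube([62, 62, 735]);
translate([885, 622, 0]) cube([62, 62, 735]);


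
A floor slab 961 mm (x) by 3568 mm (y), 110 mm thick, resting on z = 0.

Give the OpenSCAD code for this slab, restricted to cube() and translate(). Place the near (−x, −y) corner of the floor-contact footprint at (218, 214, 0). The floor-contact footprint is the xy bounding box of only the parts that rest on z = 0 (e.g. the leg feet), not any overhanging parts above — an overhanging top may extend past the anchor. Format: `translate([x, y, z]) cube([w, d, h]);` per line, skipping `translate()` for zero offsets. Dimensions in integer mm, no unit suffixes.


translate([218, 214, 0]) cube([961, 3568, 110]);


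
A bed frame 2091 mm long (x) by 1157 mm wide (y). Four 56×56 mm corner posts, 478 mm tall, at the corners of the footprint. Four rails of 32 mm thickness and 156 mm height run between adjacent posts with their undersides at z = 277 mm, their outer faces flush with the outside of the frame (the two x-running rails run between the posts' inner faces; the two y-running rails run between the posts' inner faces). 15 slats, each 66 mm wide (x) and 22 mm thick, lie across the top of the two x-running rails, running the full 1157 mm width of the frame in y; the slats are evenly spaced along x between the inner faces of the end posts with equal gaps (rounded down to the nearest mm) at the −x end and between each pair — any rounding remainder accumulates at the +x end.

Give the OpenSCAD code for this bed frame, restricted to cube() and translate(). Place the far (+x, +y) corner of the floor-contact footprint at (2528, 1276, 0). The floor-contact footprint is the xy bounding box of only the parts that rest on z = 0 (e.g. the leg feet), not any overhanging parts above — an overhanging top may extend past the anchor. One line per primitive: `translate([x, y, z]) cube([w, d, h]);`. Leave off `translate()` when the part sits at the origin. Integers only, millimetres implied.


// slat z = rail_z + rail_h = 277 + 156 = 433
// slat gap = ⌊(1979 − 15·66) / 16⌋ = 61
translate([437, 119, 0]) cube([56, 56, 478]);
translate([437, 1220, 0]) cube([56, 56, 478]);
translate([2472, 119, 0]) cube([56, 56, 478]);
translate([2472, 1220, 0]) cube([56, 56, 478]);
translate([493, 119, 277]) cube([1979, 32, 156]);
translate([493, 1244, 277]) cube([1979, 32, 156]);
translate([437, 175, 277]) cube([32, 1045, 156]);
translate([2496, 175, 277]) cube([32, 1045, 156]);
translate([554, 119, 433]) cube([66, 1157, 22]);
translate([681, 119, 433]) cube([66, 1157, 22]);
translate([808, 119, 433]) cube([66, 1157, 22]);
translate([935, 119, 433]) cube([66, 1157, 22]);
translate([1062, 119, 433]) cube([66, 1157, 22]);
translate([1189, 119, 433]) cube([66, 1157, 22]);
translate([1316, 119, 433]) cube([66, 1157, 22]);
translate([1443, 119, 433]) cube([66, 1157, 22]);
translate([1570, 119, 433]) cube([66, 1157, 22]);
translate([1697, 119, 433]) cube([66, 1157, 22]);
translate([1824, 119, 433]) cube([66, 1157, 22]);
translate([1951, 119, 433]) cube([66, 1157, 22]);
translate([2078, 119, 433]) cube([66, 1157, 22]);
translate([2205, 119, 433]) cube([66, 1157, 22]);
translate([2332, 119, 433]) cube([66, 1157, 22]);


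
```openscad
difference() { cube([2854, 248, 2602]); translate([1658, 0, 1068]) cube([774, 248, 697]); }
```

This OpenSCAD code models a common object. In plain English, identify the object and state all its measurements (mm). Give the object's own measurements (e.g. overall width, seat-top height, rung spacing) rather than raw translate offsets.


A wall 2854 mm long (x), 248 mm thick (y), 2602 mm tall, with a rectangular window opening cut through it. The opening is 774 mm wide and 697 mm tall; its sill is at z = 1068 mm and its near (−x) edge is 1658 mm from the wall's −x end. The opening passes through the full wall thickness.


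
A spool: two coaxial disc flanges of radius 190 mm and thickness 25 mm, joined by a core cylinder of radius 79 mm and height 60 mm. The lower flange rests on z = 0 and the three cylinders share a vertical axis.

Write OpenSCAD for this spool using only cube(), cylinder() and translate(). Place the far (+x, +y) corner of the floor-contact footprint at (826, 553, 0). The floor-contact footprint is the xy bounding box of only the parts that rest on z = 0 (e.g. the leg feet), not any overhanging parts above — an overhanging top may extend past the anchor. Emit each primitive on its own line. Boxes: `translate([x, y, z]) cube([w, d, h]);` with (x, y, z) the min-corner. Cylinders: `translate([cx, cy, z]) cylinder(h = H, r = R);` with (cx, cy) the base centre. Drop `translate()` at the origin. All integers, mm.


translate([636, 363, 0]) cylinder(h = 25, r = 190);
translate([636, 363, 25]) cylinder(h = 60, r = 79);
translate([636, 363, 85]) cylinder(h = 25, r = 190);


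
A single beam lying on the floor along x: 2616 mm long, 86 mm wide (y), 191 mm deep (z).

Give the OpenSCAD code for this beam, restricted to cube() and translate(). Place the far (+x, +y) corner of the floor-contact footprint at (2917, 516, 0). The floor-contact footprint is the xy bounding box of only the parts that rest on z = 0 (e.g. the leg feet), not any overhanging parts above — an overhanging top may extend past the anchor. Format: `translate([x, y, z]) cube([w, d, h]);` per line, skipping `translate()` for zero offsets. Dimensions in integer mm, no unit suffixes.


translate([301, 430, 0]) cube([2616, 86, 191]);


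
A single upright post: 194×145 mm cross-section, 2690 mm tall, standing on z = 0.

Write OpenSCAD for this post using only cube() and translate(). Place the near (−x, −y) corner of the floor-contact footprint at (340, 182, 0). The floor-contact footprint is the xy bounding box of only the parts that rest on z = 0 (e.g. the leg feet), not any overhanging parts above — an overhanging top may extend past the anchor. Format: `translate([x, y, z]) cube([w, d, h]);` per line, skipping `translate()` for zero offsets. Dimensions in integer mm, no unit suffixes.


translate([340, 182, 0]) cube([194, 145, 2690]);


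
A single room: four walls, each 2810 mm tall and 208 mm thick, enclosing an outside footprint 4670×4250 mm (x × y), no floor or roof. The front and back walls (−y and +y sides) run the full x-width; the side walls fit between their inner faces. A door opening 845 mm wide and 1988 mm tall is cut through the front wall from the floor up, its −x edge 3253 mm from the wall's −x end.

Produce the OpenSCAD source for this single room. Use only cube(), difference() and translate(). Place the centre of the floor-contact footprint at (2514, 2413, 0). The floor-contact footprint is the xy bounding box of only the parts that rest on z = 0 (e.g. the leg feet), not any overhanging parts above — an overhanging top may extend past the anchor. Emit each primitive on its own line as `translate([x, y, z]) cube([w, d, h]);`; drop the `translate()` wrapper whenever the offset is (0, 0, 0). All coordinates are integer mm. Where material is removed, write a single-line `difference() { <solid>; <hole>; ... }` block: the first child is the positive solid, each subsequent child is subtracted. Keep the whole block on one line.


difference() { translate([179, 288, 0]) cube([4670, 208, 2810]); translate([3432, 288, 0]) cube([845, 208, 1988]); }
translate([179, 4330, 0]) cube([4670, 208, 2810]);
translate([179, 496, 0]) cube([208, 3834, 2810]);
translate([4641, 496, 0]) cube([208, 3834, 2810]);
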